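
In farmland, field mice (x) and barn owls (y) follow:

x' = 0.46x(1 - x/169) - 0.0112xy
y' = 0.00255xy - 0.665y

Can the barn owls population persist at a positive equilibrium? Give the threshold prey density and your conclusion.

The predator equation gives dy/dt > 0 only when x > 0.665/0.00255 = 261.
Without the predator, x → K = 169. Since 169 < 261, the predator cannot invade.

Threshold x = 261; K < 261, so no, the predator goes extinct.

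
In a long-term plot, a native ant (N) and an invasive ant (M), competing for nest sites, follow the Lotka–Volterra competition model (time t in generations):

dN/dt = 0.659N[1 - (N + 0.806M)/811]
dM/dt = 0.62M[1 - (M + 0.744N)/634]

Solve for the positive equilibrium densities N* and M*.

N* ≈ 749, M* ≈ 76.5

Setting both brackets to zero gives the nullclines N + 0.806M = 811 and 0.744N + M = 634.
Substituting M = 634 - 0.744N into the first: N(1 - 0.806·0.744) = 811 - 0.806·634.
So N* = 300/0.4 = 749, and then M* = 634 - 0.744·749 = 76.5.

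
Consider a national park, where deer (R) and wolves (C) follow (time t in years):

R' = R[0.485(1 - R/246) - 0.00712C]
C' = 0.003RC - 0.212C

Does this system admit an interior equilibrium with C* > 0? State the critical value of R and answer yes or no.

The predator equation gives dC/dt > 0 only when R > 0.212/0.003 = 70.7.
Without the predator, R → K = 246. Since 246 > 70.7, the predator can invade and persist.

Threshold R = 70.7; K > 70.7, so yes, the predator persists.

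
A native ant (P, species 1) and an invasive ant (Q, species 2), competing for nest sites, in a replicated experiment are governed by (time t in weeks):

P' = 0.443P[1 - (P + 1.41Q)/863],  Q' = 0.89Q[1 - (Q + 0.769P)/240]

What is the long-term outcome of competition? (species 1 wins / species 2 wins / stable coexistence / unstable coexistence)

Compare the nullcline intercepts: K1/α12 = 863/1.41 = 612 > K2 = 240; K2/α21 = 240/0.769 = 312 < K1 = 863.
Since the inequalities point opposite ways, species 1 can invade but species 2 cannot.

species 1 excludes species 2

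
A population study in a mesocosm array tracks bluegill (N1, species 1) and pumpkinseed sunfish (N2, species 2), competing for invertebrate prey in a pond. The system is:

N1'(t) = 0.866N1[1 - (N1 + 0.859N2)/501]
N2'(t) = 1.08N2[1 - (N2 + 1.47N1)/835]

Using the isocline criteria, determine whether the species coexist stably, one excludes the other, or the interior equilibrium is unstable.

Compare the nullcline intercepts: K1/α12 = 501/0.859 = 583 < K2 = 835; K2/α21 = 835/1.47 = 568 > K1 = 501.
Since the inequalities point opposite ways, species 2 can invade but species 1 cannot.

species 2 excludes species 1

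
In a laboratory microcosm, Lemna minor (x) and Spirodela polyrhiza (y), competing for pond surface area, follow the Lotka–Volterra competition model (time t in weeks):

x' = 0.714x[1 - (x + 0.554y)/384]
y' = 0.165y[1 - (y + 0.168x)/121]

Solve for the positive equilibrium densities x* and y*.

x* ≈ 349, y* ≈ 62.3

Setting both brackets to zero gives the nullclines x + 0.554y = 384 and 0.168x + y = 121.
Substituting y = 121 - 0.168x into the first: x(1 - 0.554·0.168) = 384 - 0.554·121.
So x* = 317/0.907 = 349, and then y* = 121 - 0.168·349 = 62.3.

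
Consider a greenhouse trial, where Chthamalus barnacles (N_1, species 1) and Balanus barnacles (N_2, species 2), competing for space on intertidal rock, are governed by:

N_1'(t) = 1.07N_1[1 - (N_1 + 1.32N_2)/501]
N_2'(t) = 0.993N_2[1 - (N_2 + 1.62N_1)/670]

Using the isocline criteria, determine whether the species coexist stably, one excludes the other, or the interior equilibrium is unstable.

unstable coexistence (outcome depends on initial conditions)

Compare the nullcline intercepts: K1/α12 = 501/1.32 = 380 < K2 = 670; K2/α21 = 670/1.62 = 414 < K1 = 501.
Since both are reversed, neither can invade when rare; the interior point is a saddle.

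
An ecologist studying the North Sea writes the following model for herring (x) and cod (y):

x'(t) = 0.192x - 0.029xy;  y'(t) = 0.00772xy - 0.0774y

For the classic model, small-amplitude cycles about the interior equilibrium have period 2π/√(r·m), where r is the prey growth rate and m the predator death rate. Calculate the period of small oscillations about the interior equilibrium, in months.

T ≈ 51.5 months

Here r = 0.192 and m = 0.0774, so r·m = 0.0149.
ω = √0.0149 = 0.122 per month, hence T = 2π/ω ≈ 51.5 months.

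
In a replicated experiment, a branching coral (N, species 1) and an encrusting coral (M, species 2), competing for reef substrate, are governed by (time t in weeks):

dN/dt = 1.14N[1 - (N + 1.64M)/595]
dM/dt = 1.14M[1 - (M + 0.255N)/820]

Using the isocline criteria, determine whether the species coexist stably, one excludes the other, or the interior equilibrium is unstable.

species 2 excludes species 1

Compare the nullcline intercepts: K1/α12 = 595/1.64 = 363 < K2 = 820; K2/α21 = 820/0.255 = 3220 > K1 = 595.
Since the inequalities point opposite ways, species 2 can invade but species 1 cannot.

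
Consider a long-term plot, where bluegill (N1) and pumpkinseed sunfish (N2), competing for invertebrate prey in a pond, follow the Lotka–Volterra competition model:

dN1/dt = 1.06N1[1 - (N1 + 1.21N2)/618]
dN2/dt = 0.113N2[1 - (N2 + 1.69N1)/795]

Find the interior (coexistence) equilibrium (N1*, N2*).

N1* ≈ 329, N2* ≈ 239

Setting both brackets to zero gives the nullclines N1 + 1.21N2 = 618 and 1.69N1 + N2 = 795.
Substituting N2 = 795 - 1.69N1 into the first: N1(1 - 1.21·1.69) = 618 - 1.21·795.
So N1* = -344/-1.04 = 329, and then N2* = 795 - 1.69·329 = 239.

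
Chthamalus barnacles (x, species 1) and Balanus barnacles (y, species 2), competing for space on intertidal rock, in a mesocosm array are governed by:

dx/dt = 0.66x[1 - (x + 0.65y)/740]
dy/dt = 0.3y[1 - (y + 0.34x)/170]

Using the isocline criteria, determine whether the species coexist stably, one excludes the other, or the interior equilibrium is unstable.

Compare the nullcline intercepts: K1/α12 = 740/0.65 = 1140 > K2 = 170; K2/α21 = 170/0.34 = 500 < K1 = 740.
Since the inequalities point opposite ways, species 1 can invade but species 2 cannot.

species 1 excludes species 2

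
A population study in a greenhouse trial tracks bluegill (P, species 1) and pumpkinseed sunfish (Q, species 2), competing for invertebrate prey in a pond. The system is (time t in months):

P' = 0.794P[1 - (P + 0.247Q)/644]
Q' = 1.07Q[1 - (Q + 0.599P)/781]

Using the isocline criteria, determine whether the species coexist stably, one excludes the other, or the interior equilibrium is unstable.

Compare the nullcline intercepts: K1/α12 = 644/0.247 = 2610 > K2 = 781; K2/α21 = 781/0.599 = 1300 > K1 = 644.
Since both inequalities hold, each species can invade when rare, so the interior equilibrium is stable.

stable coexistence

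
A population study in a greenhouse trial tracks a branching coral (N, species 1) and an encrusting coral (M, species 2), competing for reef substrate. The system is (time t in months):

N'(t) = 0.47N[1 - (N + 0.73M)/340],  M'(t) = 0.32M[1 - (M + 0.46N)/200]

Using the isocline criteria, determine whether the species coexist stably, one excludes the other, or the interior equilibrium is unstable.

Compare the nullcline intercepts: K1/α12 = 340/0.73 = 466 > K2 = 200; K2/α21 = 200/0.46 = 435 > K1 = 340.
Since both inequalities hold, each species can invade when rare, so the interior equilibrium is stable.

stable coexistence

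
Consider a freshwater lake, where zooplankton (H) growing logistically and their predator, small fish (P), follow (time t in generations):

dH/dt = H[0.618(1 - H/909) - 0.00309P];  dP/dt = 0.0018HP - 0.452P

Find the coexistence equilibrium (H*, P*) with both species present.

H* ≈ 251, P* ≈ 145

From dP/dt = 0 with P > 0: 0.0018H* = 0.452, so H* = 251.
Substitute into dH/dt = 0: 0.618(1 - 251/909) = 0.00309P*.
The bracket is 0.724, giving P* = 0.447/0.00309 = 145.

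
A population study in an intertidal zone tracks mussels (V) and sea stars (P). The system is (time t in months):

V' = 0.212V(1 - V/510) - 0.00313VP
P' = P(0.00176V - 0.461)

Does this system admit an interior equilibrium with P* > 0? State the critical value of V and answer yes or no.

Threshold V = 262; K > 262, so yes, the predator persists.

The predator equation gives dP/dt > 0 only when V > 0.461/0.00176 = 262.
Without the predator, V → K = 510. Since 510 > 262, the predator can invade and persist.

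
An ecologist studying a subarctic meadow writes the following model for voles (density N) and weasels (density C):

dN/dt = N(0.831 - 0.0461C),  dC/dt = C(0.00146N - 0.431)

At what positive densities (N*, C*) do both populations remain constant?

Set dC/dt = 0 with C > 0: 0.00146N - 0.431 = 0, so N* = 0.431/0.00146 = 295.
Set dN/dt = 0 with N > 0: 0.831 - 0.0461C = 0, so C* = 0.831/0.0461 = 18.

N* ≈ 295, C* ≈ 18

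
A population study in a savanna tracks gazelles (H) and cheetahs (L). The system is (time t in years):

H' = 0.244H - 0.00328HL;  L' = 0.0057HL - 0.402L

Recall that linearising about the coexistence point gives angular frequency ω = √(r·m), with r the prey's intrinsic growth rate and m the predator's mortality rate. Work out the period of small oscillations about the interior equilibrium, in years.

Here r = 0.244 and m = 0.402, so r·m = 0.0981.
ω = √0.0981 = 0.313 per year, hence T = 2π/ω ≈ 20.1 years.

T ≈ 20.1 years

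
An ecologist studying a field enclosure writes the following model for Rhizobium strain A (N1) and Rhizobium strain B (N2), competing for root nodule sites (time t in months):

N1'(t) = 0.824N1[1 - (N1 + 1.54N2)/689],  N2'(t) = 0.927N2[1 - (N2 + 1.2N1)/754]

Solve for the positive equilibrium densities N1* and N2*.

N1* ≈ 557, N2* ≈ 85.8

Setting both brackets to zero gives the nullclines N1 + 1.54N2 = 689 and 1.2N1 + N2 = 754.
Substituting N2 = 754 - 1.2N1 into the first: N1(1 - 1.54·1.2) = 689 - 1.54·754.
So N1* = -472/-0.848 = 557, and then N2* = 754 - 1.2·557 = 85.8.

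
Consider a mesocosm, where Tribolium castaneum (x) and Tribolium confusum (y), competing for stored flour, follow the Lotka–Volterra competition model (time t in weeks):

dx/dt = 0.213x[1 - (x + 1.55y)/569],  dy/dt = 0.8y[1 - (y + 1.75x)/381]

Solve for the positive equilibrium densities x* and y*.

Setting both brackets to zero gives the nullclines x + 1.55y = 569 and 1.75x + y = 381.
Substituting y = 381 - 1.75x into the first: x(1 - 1.55·1.75) = 569 - 1.55·381.
So x* = -21.6/-1.71 = 12.6, and then y* = 381 - 1.75·12.6 = 359.

x* ≈ 12.6, y* ≈ 359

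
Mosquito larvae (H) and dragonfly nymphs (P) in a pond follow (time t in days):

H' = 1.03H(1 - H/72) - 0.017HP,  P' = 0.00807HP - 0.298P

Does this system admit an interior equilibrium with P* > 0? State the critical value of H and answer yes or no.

Threshold H = 36.9; K > 36.9, so yes, the predator persists.

The predator equation gives dP/dt > 0 only when H > 0.298/0.00807 = 36.9.
Without the predator, H → K = 72. Since 72 > 36.9, the predator can invade and persist.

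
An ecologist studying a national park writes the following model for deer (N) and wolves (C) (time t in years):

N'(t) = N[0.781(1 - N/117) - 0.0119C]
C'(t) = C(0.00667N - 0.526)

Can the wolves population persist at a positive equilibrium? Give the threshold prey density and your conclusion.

The predator equation gives dC/dt > 0 only when N > 0.526/0.00667 = 78.9.
Without the predator, N → K = 117. Since 117 > 78.9, the predator can invade and persist.

Threshold N = 78.9; K > 78.9, so yes, the predator persists.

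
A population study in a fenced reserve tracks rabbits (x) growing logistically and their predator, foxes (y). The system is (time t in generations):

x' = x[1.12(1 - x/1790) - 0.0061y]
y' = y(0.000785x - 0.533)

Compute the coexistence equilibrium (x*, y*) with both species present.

From dy/dt = 0 with y > 0: 0.000785x* = 0.533, so x* = 679.
Substitute into dx/dt = 0: 1.12(1 - 679/1790) = 0.0061y*.
The bracket is 0.621, giving y* = 0.695/0.0061 = 114.

x* ≈ 679, y* ≈ 114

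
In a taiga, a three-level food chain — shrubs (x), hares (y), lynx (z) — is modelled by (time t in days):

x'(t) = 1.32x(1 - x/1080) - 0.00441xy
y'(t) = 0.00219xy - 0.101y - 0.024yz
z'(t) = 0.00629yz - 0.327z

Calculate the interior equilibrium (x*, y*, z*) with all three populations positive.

x* ≈ 892, y* ≈ 52, z* ≈ 77.2

From dz/dt = 0: 0.00629y* = 0.327, so y* = 52.
From dx/dt = 0: 1.32(1 - x*/1080) = 0.00441·52, giving x* = 1080·(1 - 0.174) = 892.
From dy/dt = 0: 0.00219·892 - 0.101 = 0.024z*, so z* = 1.85/0.024 = 77.2.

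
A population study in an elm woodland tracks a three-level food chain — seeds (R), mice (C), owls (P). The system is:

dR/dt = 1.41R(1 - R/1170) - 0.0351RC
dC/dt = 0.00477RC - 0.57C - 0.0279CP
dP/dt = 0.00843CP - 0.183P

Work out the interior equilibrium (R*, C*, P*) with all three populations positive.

R* ≈ 538, C* ≈ 21.7, P* ≈ 71.5

From dP/dt = 0: 0.00843C* = 0.183, so C* = 21.7.
From dR/dt = 0: 1.41(1 - R*/1170) = 0.0351·21.7, giving R* = 1170·(1 - 0.54) = 538.
From dC/dt = 0: 0.00477·538 - 0.57 = 0.0279P*, so P* = 2/0.0279 = 71.5.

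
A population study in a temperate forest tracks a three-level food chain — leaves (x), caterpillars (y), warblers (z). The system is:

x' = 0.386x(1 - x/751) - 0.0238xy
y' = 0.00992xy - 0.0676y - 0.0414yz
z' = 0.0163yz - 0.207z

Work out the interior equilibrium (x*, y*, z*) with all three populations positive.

x* ≈ 163, y* ≈ 12.7, z* ≈ 37.4

From dz/dt = 0: 0.0163y* = 0.207, so y* = 12.7.
From dx/dt = 0: 0.386(1 - x*/751) = 0.0238·12.7, giving x* = 751·(1 - 0.783) = 163.
From dy/dt = 0: 0.00992·163 - 0.0676 = 0.0414z*, so z* = 1.55/0.0414 = 37.4.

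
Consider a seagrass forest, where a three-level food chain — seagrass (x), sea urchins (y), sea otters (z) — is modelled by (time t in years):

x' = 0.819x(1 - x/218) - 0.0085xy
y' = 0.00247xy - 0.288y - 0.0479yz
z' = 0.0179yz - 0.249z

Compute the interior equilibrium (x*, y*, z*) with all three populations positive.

x* ≈ 187, y* ≈ 13.9, z* ≈ 3.61

From dz/dt = 0: 0.0179y* = 0.249, so y* = 13.9.
From dx/dt = 0: 0.819(1 - x*/218) = 0.0085·13.9, giving x* = 218·(1 - 0.144) = 187.
From dy/dt = 0: 0.00247·187 - 0.288 = 0.0479z*, so z* = 0.173/0.0479 = 3.61.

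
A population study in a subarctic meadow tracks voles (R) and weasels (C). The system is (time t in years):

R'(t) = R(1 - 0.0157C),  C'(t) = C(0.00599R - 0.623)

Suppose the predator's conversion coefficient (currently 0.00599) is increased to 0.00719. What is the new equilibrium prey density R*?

R* ≈ 86.6

At the interior fixed point, setting dC/dt = 0 with C > 0 fixes R* = (predator death rate)/(RC coefficient) — independent of the other coefficients.
With the change, R* = 0.623/0.00719 = 86.6; it falls from 104.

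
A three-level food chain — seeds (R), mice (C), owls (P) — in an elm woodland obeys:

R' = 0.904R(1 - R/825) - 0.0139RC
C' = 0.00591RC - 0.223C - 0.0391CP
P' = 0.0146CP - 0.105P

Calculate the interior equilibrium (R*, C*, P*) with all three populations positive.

From dP/dt = 0: 0.0146C* = 0.105, so C* = 7.19.
From dR/dt = 0: 0.904(1 - R*/825) = 0.0139·7.19, giving R* = 825·(1 - 0.111) = 734.
From dC/dt = 0: 0.00591·734 - 0.223 = 0.0391P*, so P* = 4.11/0.0391 = 105.

R* ≈ 734, C* ≈ 7.19, P* ≈ 105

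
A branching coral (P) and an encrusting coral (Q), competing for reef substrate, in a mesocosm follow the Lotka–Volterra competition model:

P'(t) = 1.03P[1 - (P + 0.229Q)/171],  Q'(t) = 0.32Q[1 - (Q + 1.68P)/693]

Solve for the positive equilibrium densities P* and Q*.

P* ≈ 20, Q* ≈ 659

Setting both brackets to zero gives the nullclines P + 0.229Q = 171 and 1.68P + Q = 693.
Substituting Q = 693 - 1.68P into the first: P(1 - 0.229·1.68) = 171 - 0.229·693.
So P* = 12.3/0.615 = 20, and then Q* = 693 - 1.68·20 = 659.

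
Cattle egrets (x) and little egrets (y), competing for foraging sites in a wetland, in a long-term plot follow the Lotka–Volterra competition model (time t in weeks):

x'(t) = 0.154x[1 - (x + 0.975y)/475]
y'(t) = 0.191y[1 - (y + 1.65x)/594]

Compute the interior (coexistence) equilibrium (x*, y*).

Setting both brackets to zero gives the nullclines x + 0.975y = 475 and 1.65x + y = 594.
Substituting y = 594 - 1.65x into the first: x(1 - 0.975·1.65) = 475 - 0.975·594.
So x* = -104/-0.609 = 171, and then y* = 594 - 1.65·171 = 312.

x* ≈ 171, y* ≈ 312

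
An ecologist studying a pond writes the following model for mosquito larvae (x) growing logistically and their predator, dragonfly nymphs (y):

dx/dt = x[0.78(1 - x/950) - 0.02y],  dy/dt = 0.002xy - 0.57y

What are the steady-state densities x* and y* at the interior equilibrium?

x* ≈ 285, y* ≈ 27.3

From dy/dt = 0 with y > 0: 0.002x* = 0.57, so x* = 285.
Substitute into dx/dt = 0: 0.78(1 - 285/950) = 0.02y*.
The bracket is 0.7, giving y* = 0.546/0.02 = 27.3.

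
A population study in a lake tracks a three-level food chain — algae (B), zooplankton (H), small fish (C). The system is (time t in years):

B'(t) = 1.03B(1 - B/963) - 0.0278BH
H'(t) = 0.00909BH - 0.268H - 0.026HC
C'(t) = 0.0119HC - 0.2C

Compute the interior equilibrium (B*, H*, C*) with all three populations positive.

B* ≈ 526, H* ≈ 16.8, C* ≈ 174

From dC/dt = 0: 0.0119H* = 0.2, so H* = 16.8.
From dB/dt = 0: 1.03(1 - B*/963) = 0.0278·16.8, giving B* = 963·(1 - 0.454) = 526.
From dH/dt = 0: 0.00909·526 - 0.268 = 0.026C*, so C* = 4.51/0.026 = 174.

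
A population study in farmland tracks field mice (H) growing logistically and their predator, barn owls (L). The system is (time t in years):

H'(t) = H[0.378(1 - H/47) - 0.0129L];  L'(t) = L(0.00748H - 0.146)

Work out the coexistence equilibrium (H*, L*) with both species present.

From dL/dt = 0 with L > 0: 0.00748H* = 0.146, so H* = 19.5.
Substitute into dH/dt = 0: 0.378(1 - 19.5/47) = 0.0129L*.
The bracket is 0.585, giving L* = 0.221/0.0129 = 17.1.

H* ≈ 19.5, L* ≈ 17.1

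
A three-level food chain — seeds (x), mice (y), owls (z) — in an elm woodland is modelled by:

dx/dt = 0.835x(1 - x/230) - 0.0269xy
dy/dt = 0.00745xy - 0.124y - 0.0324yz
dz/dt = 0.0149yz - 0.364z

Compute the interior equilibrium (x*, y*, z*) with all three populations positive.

From dz/dt = 0: 0.0149y* = 0.364, so y* = 24.4.
From dx/dt = 0: 0.835(1 - x*/230) = 0.0269·24.4, giving x* = 230·(1 - 0.787) = 49.
From dy/dt = 0: 0.00745·49 - 0.124 = 0.0324z*, so z* = 0.241/0.0324 = 7.44.

x* ≈ 49, y* ≈ 24.4, z* ≈ 7.44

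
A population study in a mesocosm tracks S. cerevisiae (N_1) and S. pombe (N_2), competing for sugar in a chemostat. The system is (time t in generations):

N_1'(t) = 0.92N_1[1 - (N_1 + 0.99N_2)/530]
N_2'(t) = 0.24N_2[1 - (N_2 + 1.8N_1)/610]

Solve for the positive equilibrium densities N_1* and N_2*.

Setting both brackets to zero gives the nullclines N_1 + 0.99N_2 = 530 and 1.8N_1 + N_2 = 610.
Substituting N_2 = 610 - 1.8N_1 into the first: N_1(1 - 0.99·1.8) = 530 - 0.99·610.
So N_1* = -73.9/-0.782 = 94.5, and then N_2* = 610 - 1.8·94.5 = 440.

N_1* ≈ 94.5, N_2* ≈ 440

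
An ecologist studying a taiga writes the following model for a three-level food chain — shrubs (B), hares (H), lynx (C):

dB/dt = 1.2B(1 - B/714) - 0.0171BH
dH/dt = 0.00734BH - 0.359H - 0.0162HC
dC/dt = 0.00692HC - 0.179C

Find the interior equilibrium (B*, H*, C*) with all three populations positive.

B* ≈ 451, H* ≈ 25.9, C* ≈ 182

From dC/dt = 0: 0.00692H* = 0.179, so H* = 25.9.
From dB/dt = 0: 1.2(1 - B*/714) = 0.0171·25.9, giving B* = 714·(1 - 0.369) = 451.
From dH/dt = 0: 0.00734·451 - 0.359 = 0.0162C*, so C* = 2.95/0.0162 = 182.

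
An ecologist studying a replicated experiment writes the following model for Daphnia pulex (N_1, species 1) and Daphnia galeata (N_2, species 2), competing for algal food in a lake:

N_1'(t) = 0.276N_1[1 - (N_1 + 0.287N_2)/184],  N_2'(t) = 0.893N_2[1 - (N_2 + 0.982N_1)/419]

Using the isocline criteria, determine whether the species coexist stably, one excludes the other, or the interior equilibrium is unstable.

stable coexistence

Compare the nullcline intercepts: K1/α12 = 184/0.287 = 641 > K2 = 419; K2/α21 = 419/0.982 = 427 > K1 = 184.
Since both inequalities hold, each species can invade when rare, so the interior equilibrium is stable.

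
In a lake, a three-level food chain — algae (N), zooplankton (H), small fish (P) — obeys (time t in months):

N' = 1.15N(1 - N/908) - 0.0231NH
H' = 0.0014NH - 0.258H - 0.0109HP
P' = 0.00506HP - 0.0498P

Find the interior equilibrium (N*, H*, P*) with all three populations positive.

N* ≈ 728, H* ≈ 9.84, P* ≈ 69.9

From dP/dt = 0: 0.00506H* = 0.0498, so H* = 9.84.
From dN/dt = 0: 1.15(1 - N*/908) = 0.0231·9.84, giving N* = 908·(1 - 0.198) = 728.
From dH/dt = 0: 0.0014·728 - 0.258 = 0.0109P*, so P* = 0.762/0.0109 = 69.9.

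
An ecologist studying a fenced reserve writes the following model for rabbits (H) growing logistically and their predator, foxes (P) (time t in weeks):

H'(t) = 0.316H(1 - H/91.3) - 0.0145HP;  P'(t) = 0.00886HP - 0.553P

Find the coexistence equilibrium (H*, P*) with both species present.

H* ≈ 62.4, P* ≈ 6.89

From dP/dt = 0 with P > 0: 0.00886H* = 0.553, so H* = 62.4.
Substitute into dH/dt = 0: 0.316(1 - 62.4/91.3) = 0.0145P*.
The bracket is 0.316, giving P* = 0.1/0.0145 = 6.89.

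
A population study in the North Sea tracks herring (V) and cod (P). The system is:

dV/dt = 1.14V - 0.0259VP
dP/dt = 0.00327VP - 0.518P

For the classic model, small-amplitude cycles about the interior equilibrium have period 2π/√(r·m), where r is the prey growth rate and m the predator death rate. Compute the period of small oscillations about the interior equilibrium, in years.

Here r = 1.14 and m = 0.518, so r·m = 0.591.
ω = √0.591 = 0.768 per year, hence T = 2π/ω ≈ 8.18 years.

T ≈ 8.18 years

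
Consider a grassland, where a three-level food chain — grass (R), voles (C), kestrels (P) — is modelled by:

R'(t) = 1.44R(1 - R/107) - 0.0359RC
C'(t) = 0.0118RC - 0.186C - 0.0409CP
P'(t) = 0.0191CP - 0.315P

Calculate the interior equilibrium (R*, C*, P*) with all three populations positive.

From dP/dt = 0: 0.0191C* = 0.315, so C* = 16.5.
From dR/dt = 0: 1.44(1 - R*/107) = 0.0359·16.5, giving R* = 107·(1 - 0.411) = 63.
From dC/dt = 0: 0.0118·63 - 0.186 = 0.0409P*, so P* = 0.557/0.0409 = 13.6.

R* ≈ 63, C* ≈ 16.5, P* ≈ 13.6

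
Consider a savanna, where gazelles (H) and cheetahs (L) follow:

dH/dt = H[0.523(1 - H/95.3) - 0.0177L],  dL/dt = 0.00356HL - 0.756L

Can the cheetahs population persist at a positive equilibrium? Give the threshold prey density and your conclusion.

Threshold H = 212; K < 212, so no, the predator goes extinct.

The predator equation gives dL/dt > 0 only when H > 0.756/0.00356 = 212.
Without the predator, H → K = 95.3. Since 95.3 < 212, the predator cannot invade.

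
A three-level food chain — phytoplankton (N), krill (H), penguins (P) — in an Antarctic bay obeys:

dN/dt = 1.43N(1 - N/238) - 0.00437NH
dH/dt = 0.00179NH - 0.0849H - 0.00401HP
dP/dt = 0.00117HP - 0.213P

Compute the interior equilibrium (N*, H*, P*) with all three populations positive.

N* ≈ 106, H* ≈ 182, P* ≈ 26

From dP/dt = 0: 0.00117H* = 0.213, so H* = 182.
From dN/dt = 0: 1.43(1 - N*/238) = 0.00437·182, giving N* = 238·(1 - 0.556) = 106.
From dH/dt = 0: 0.00179·106 - 0.0849 = 0.00401P*, so P* = 0.104/0.00401 = 26.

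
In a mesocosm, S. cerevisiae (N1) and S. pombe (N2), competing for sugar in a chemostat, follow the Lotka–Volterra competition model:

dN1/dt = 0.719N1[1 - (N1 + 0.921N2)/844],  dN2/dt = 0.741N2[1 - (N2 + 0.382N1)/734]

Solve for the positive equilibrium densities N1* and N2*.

N1* ≈ 259, N2* ≈ 635

Setting both brackets to zero gives the nullclines N1 + 0.921N2 = 844 and 0.382N1 + N2 = 734.
Substituting N2 = 734 - 0.382N1 into the first: N1(1 - 0.921·0.382) = 844 - 0.921·734.
So N1* = 168/0.648 = 259, and then N2* = 734 - 0.382·259 = 635.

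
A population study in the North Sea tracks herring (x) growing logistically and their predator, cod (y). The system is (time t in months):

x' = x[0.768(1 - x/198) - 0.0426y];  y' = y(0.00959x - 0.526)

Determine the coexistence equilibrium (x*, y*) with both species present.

From dy/dt = 0 with y > 0: 0.00959x* = 0.526, so x* = 54.8.
Substitute into dx/dt = 0: 0.768(1 - 54.8/198) = 0.0426y*.
The bracket is 0.723, giving y* = 0.555/0.0426 = 13.

x* ≈ 54.8, y* ≈ 13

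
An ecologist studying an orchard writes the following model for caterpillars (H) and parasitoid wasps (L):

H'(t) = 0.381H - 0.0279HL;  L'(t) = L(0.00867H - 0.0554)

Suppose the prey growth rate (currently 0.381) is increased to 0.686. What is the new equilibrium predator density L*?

L* ≈ 24.6

At the interior fixed point, setting dH/dt = 0 with H > 0 fixes L* = (prey growth rate)/(HL coefficient) — independent of the other coefficients.
With the change, L* = 0.686/0.0279 = 24.6; it rises from 13.7.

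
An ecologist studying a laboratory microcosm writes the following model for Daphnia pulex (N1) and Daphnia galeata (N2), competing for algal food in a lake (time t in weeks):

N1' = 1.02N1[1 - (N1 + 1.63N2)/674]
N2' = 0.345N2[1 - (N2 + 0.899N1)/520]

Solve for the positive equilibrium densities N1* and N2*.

Setting both brackets to zero gives the nullclines N1 + 1.63N2 = 674 and 0.899N1 + N2 = 520.
Substituting N2 = 520 - 0.899N1 into the first: N1(1 - 1.63·0.899) = 674 - 1.63·520.
So N1* = -174/-0.465 = 373, and then N2* = 520 - 0.899·373 = 185.

N1* ≈ 373, N2* ≈ 185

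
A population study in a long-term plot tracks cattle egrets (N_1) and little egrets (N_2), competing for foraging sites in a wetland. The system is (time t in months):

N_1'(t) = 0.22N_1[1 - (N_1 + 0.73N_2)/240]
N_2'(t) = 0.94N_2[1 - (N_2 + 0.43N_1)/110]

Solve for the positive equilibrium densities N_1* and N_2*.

Setting both brackets to zero gives the nullclines N_1 + 0.73N_2 = 240 and 0.43N_1 + N_2 = 110.
Substituting N_2 = 110 - 0.43N_1 into the first: N_1(1 - 0.73·0.43) = 240 - 0.73·110.
So N_1* = 160/0.686 = 233, and then N_2* = 110 - 0.43·233 = 9.91.

N_1* ≈ 233, N_2* ≈ 9.91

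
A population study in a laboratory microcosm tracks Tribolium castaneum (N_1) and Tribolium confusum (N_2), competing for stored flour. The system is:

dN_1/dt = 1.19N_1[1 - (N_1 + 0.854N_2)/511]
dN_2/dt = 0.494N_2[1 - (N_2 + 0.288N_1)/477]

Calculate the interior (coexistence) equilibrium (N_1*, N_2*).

Setting both brackets to zero gives the nullclines N_1 + 0.854N_2 = 511 and 0.288N_1 + N_2 = 477.
Substituting N_2 = 477 - 0.288N_1 into the first: N_1(1 - 0.854·0.288) = 511 - 0.854·477.
So N_1* = 104/0.754 = 137, and then N_2* = 477 - 0.288·137 = 437.

N_1* ≈ 137, N_2* ≈ 437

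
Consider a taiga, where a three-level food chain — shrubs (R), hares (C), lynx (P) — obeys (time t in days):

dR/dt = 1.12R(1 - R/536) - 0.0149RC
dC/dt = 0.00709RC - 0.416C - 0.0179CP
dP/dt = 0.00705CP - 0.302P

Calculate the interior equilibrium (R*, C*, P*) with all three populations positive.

From dP/dt = 0: 0.00705C* = 0.302, so C* = 42.8.
From dR/dt = 0: 1.12(1 - R*/536) = 0.0149·42.8, giving R* = 536·(1 - 0.57) = 231.
From dC/dt = 0: 0.00709·231 - 0.416 = 0.0179P*, so P* = 1.22/0.0179 = 68.1.

R* ≈ 231, C* ≈ 42.8, P* ≈ 68.1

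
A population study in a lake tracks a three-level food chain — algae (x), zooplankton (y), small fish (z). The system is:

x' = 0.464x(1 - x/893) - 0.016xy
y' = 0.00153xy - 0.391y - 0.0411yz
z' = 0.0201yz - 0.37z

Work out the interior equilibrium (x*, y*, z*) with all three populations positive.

x* ≈ 326, y* ≈ 18.4, z* ≈ 2.63

From dz/dt = 0: 0.0201y* = 0.37, so y* = 18.4.
From dx/dt = 0: 0.464(1 - x*/893) = 0.016·18.4, giving x* = 893·(1 - 0.635) = 326.
From dy/dt = 0: 0.00153·326 - 0.391 = 0.0411z*, so z* = 0.108/0.0411 = 2.63.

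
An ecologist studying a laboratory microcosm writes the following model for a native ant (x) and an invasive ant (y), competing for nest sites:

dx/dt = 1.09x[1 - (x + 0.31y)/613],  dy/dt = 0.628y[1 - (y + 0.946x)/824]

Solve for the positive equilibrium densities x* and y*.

x* ≈ 506, y* ≈ 345

Setting both brackets to zero gives the nullclines x + 0.31y = 613 and 0.946x + y = 824.
Substituting y = 824 - 0.946x into the first: x(1 - 0.31·0.946) = 613 - 0.31·824.
So x* = 358/0.707 = 506, and then y* = 824 - 0.946·506 = 345.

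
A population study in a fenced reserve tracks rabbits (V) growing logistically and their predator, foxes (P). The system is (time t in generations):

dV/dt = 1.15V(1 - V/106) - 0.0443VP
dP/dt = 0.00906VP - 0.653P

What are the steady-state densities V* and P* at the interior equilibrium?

V* ≈ 72.1, P* ≈ 8.31

From dP/dt = 0 with P > 0: 0.00906V* = 0.653, so V* = 72.1.
Substitute into dV/dt = 0: 1.15(1 - 72.1/106) = 0.0443P*.
The bracket is 0.32, giving P* = 0.368/0.0443 = 8.31.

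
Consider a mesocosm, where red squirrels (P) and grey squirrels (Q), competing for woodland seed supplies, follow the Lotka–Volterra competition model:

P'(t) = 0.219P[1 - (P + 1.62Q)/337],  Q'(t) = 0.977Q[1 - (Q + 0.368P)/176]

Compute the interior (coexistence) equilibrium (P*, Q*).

Setting both brackets to zero gives the nullclines P + 1.62Q = 337 and 0.368P + Q = 176.
Substituting Q = 176 - 0.368P into the first: P(1 - 1.62·0.368) = 337 - 1.62·176.
So P* = 51.9/0.404 = 128, and then Q* = 176 - 0.368·128 = 129.

P* ≈ 128, Q* ≈ 129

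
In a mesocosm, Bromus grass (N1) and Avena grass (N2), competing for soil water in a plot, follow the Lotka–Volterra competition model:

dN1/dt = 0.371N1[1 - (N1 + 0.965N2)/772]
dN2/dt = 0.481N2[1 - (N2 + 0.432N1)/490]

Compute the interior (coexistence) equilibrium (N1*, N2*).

Setting both brackets to zero gives the nullclines N1 + 0.965N2 = 772 and 0.432N1 + N2 = 490.
Substituting N2 = 490 - 0.432N1 into the first: N1(1 - 0.965·0.432) = 772 - 0.965·490.
So N1* = 299/0.583 = 513, and then N2* = 490 - 0.432·513 = 268.

N1* ≈ 513, N2* ≈ 268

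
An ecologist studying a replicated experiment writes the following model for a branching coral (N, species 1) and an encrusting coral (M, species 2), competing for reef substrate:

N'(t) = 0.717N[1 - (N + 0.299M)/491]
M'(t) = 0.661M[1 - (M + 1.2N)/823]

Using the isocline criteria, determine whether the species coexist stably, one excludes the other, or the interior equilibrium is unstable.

Compare the nullcline intercepts: K1/α12 = 491/0.299 = 1640 > K2 = 823; K2/α21 = 823/1.2 = 686 > K1 = 491.
Since both inequalities hold, each species can invade when rare, so the interior equilibrium is stable.

stable coexistence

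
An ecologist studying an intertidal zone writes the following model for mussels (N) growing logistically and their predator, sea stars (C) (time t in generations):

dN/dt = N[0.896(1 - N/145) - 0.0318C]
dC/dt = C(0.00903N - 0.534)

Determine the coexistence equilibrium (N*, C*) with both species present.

N* ≈ 59.1, C* ≈ 16.7

From dC/dt = 0 with C > 0: 0.00903N* = 0.534, so N* = 59.1.
Substitute into dN/dt = 0: 0.896(1 - 59.1/145) = 0.0318C*.
The bracket is 0.592, giving C* = 0.531/0.0318 = 16.7.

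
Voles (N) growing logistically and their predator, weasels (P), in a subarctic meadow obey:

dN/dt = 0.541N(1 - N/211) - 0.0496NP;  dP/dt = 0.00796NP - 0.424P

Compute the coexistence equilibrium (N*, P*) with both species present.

From dP/dt = 0 with P > 0: 0.00796N* = 0.424, so N* = 53.3.
Substitute into dN/dt = 0: 0.541(1 - 53.3/211) = 0.0496P*.
The bracket is 0.748, giving P* = 0.404/0.0496 = 8.15.

N* ≈ 53.3, P* ≈ 8.15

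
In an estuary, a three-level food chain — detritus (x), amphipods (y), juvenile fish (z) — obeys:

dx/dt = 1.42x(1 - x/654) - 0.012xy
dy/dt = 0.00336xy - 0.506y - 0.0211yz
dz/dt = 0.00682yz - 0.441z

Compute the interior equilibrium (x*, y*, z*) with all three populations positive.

x* ≈ 297, y* ≈ 64.7, z* ≈ 23.3

From dz/dt = 0: 0.00682y* = 0.441, so y* = 64.7.
From dx/dt = 0: 1.42(1 - x*/654) = 0.012·64.7, giving x* = 654·(1 - 0.546) = 297.
From dy/dt = 0: 0.00336·297 - 0.506 = 0.0211z*, so z* = 0.491/0.0211 = 23.3.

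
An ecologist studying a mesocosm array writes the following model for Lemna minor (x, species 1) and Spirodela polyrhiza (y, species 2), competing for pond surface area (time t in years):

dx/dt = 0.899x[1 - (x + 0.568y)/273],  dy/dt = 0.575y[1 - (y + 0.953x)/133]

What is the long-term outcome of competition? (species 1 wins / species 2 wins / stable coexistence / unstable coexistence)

species 1 excludes species 2

Compare the nullcline intercepts: K1/α12 = 273/0.568 = 481 > K2 = 133; K2/α21 = 133/0.953 = 140 < K1 = 273.
Since the inequalities point opposite ways, species 1 can invade but species 2 cannot.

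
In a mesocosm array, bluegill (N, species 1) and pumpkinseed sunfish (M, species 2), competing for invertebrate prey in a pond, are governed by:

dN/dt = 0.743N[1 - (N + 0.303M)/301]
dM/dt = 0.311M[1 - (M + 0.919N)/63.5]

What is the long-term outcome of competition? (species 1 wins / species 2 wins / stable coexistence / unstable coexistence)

Compare the nullcline intercepts: K1/α12 = 301/0.303 = 993 > K2 = 63.5; K2/α21 = 63.5/0.919 = 69.1 < K1 = 301.
Since the inequalities point opposite ways, species 1 can invade but species 2 cannot.

species 1 excludes species 2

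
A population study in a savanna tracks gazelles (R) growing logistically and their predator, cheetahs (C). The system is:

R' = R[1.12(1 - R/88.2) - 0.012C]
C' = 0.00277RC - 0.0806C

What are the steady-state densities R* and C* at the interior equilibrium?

R* ≈ 29.1, C* ≈ 62.5

From dC/dt = 0 with C > 0: 0.00277R* = 0.0806, so R* = 29.1.
Substitute into dR/dt = 0: 1.12(1 - 29.1/88.2) = 0.012C*.
The bracket is 0.67, giving C* = 0.751/0.012 = 62.5.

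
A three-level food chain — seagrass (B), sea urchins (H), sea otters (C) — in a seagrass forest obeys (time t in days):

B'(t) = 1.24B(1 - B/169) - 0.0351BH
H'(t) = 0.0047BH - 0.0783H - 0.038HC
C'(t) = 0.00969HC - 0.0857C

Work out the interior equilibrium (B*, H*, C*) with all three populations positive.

From dC/dt = 0: 0.00969H* = 0.0857, so H* = 8.84.
From dB/dt = 0: 1.24(1 - B*/169) = 0.0351·8.84, giving B* = 169·(1 - 0.25) = 127.
From dH/dt = 0: 0.0047·127 - 0.0783 = 0.038C*, so C* = 0.517/0.038 = 13.6.

B* ≈ 127, H* ≈ 8.84, C* ≈ 13.6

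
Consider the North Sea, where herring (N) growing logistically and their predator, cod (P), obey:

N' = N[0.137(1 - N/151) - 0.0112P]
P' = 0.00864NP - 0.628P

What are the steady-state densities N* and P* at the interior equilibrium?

N* ≈ 72.7, P* ≈ 6.34

From dP/dt = 0 with P > 0: 0.00864N* = 0.628, so N* = 72.7.
Substitute into dN/dt = 0: 0.137(1 - 72.7/151) = 0.0112P*.
The bracket is 0.519, giving P* = 0.0711/0.0112 = 6.34.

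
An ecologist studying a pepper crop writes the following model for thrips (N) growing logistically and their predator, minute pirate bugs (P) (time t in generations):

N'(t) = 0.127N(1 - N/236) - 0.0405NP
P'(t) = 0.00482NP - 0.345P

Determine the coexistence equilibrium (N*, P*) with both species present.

From dP/dt = 0 with P > 0: 0.00482N* = 0.345, so N* = 71.6.
Substitute into dN/dt = 0: 0.127(1 - 71.6/236) = 0.0405P*.
The bracket is 0.697, giving P* = 0.0885/0.0405 = 2.18.

N* ≈ 71.6, P* ≈ 2.18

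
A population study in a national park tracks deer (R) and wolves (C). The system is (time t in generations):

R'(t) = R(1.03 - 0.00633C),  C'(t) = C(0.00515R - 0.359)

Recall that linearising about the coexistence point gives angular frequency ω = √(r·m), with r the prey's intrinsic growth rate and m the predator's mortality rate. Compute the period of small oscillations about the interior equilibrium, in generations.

T ≈ 10.3 generations

Here r = 1.03 and m = 0.359, so r·m = 0.37.
ω = √0.37 = 0.608 per generation, hence T = 2π/ω ≈ 10.3 generations.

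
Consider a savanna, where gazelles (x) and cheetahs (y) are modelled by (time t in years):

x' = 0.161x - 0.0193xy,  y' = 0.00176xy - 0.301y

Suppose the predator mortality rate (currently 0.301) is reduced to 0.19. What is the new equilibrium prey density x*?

At the interior fixed point, setting dy/dt = 0 with y > 0 fixes x* = (predator death rate)/(xy coefficient) — independent of the other coefficients.
With the change, x* = 0.19/0.00176 = 108; it falls from 171.

x* ≈ 108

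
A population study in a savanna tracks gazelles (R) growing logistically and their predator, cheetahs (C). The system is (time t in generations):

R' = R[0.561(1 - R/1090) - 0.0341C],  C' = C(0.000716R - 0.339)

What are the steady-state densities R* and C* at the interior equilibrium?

R* ≈ 473, C* ≈ 9.31

From dC/dt = 0 with C > 0: 0.000716R* = 0.339, so R* = 473.
Substitute into dR/dt = 0: 0.561(1 - 473/1090) = 0.0341C*.
The bracket is 0.566, giving C* = 0.317/0.0341 = 9.31.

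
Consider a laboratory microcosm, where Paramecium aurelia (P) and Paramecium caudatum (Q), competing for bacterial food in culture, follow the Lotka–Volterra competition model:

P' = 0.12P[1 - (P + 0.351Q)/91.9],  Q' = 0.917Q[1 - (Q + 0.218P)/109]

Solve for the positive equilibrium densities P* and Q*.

P* ≈ 58.1, Q* ≈ 96.3

Setting both brackets to zero gives the nullclines P + 0.351Q = 91.9 and 0.218P + Q = 109.
Substituting Q = 109 - 0.218P into the first: P(1 - 0.351·0.218) = 91.9 - 0.351·109.
So P* = 53.6/0.923 = 58.1, and then Q* = 109 - 0.218·58.1 = 96.3.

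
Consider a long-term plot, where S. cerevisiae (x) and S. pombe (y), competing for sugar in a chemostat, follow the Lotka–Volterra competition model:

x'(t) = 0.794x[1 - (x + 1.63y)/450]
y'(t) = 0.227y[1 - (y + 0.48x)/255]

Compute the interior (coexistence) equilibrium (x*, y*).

x* ≈ 158, y* ≈ 179

Setting both brackets to zero gives the nullclines x + 1.63y = 450 and 0.48x + y = 255.
Substituting y = 255 - 0.48x into the first: x(1 - 1.63·0.48) = 450 - 1.63·255.
So x* = 34.4/0.218 = 158, and then y* = 255 - 0.48·158 = 179.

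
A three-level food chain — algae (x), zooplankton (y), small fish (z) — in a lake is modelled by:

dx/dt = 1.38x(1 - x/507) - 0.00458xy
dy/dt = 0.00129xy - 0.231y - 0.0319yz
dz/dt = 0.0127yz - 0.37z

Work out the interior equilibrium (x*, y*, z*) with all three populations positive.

From dz/dt = 0: 0.0127y* = 0.37, so y* = 29.1.
From dx/dt = 0: 1.38(1 - x*/507) = 0.00458·29.1, giving x* = 507·(1 - 0.0967) = 458.
From dy/dt = 0: 0.00129·458 - 0.231 = 0.0319z*, so z* = 0.36/0.0319 = 11.3.

x* ≈ 458, y* ≈ 29.1, z* ≈ 11.3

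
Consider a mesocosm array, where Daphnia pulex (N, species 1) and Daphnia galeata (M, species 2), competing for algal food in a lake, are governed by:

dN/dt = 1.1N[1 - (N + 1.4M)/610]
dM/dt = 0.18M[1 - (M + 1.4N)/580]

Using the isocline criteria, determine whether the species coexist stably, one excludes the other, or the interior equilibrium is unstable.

unstable coexistence (outcome depends on initial conditions)

Compare the nullcline intercepts: K1/α12 = 610/1.4 = 436 < K2 = 580; K2/α21 = 580/1.4 = 414 < K1 = 610.
Since both are reversed, neither can invade when rare; the interior point is a saddle.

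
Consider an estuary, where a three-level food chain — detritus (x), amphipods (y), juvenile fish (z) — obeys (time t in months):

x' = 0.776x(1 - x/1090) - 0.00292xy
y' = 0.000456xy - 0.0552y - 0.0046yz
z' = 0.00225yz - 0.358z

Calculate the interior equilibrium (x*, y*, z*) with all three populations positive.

x* ≈ 437, y* ≈ 159, z* ≈ 31.4

From dz/dt = 0: 0.00225y* = 0.358, so y* = 159.
From dx/dt = 0: 0.776(1 - x*/1090) = 0.00292·159, giving x* = 1090·(1 - 0.599) = 437.
From dy/dt = 0: 0.000456·437 - 0.0552 = 0.0046z*, so z* = 0.144/0.0046 = 31.4.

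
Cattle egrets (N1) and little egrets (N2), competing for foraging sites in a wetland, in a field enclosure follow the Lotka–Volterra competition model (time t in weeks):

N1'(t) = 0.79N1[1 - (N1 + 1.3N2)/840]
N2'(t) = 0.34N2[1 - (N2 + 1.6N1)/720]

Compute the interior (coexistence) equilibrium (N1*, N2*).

N1* ≈ 88.9, N2* ≈ 578

Setting both brackets to zero gives the nullclines N1 + 1.3N2 = 840 and 1.6N1 + N2 = 720.
Substituting N2 = 720 - 1.6N1 into the first: N1(1 - 1.3·1.6) = 840 - 1.3·720.
So N1* = -96/-1.08 = 88.9, and then N2* = 720 - 1.6·88.9 = 578.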